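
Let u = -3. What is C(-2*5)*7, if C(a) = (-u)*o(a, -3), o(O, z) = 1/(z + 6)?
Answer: 7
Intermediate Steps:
o(O, z) = 1/(6 + z)
C(a) = 1 (C(a) = (-1*(-3))/(6 - 3) = 3/3 = 3*(⅓) = 1)
C(-2*5)*7 = 1*7 = 7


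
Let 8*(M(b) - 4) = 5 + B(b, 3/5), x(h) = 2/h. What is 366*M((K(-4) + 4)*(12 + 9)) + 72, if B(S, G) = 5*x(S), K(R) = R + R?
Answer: 98521/56 ≈ 1759.3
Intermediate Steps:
K(R) = 2*R
B(S, G) = 10/S (B(S, G) = 5*(2/S) = 10/S)
M(b) = 37/8 + 5/(4*b) (M(b) = 4 + (5 + 10/b)/8 = 4 + (5/8 + 5/(4*b)) = 37/8 + 5/(4*b))
366*M((K(-4) + 4)*(12 + 9)) + 72 = 366*((10 + 37*((2*(-4) + 4)*(12 + 9)))/(8*(((2*(-4) + 4)*(12 + 9))))) + 72 = 366*((10 + 37*((-8 + 4)*21))/(8*(((-8 + 4)*21)))) + 72 = 366*((10 + 37*(-4*21))/(8*((-4*21)))) + 72 = 366*((1/8)*(10 + 37*(-84))/(-84)) + 72 = 366*((1/8)*(-1/84)*(10 - 3108)) + 72 = 366*((1/8)*(-1/84)*(-3098)) + 72 = 366*(1549/336) + 72 = 94489/56 + 72 = 98521/56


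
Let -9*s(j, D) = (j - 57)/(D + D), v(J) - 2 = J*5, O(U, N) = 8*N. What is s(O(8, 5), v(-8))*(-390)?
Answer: 1105/114 ≈ 9.6930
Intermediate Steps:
v(J) = 2 + 5*J (v(J) = 2 + J*5 = 2 + 5*J)
s(j, D) = -(-57 + j)/(18*D) (s(j, D) = -(j - 57)/(9*(D + D)) = -(-57 + j)/(9*(2*D)) = -(-57 + j)*1/(2*D)/9 = -(-57 + j)/(18*D))
s(O(8, 5), v(-8))*(-390) = ((57 - 8*5)/(18*(2 + 5*(-8))))*(-390) = ((57 - 1*40)/(18*(2 - 40)))*(-390) = ((1/18)*(57 - 40)/(-38))*(-390) = ((1/18)*(-1/38)*17)*(-390) = -17/684*(-390) = 1105/114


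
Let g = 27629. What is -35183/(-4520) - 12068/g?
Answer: 131074821/17840440 ≈ 7.3471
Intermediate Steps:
-35183/(-4520) - 12068/g = -35183/(-4520) - 12068/27629 = -35183*(-1/4520) - 12068*1/27629 = 35183/4520 - 1724/3947 = 131074821/17840440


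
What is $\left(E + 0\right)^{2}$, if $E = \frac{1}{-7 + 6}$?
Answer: $1$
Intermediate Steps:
$E = -1$ ($E = \frac{1}{-1} = -1$)
$\left(E + 0\right)^{2} = \left(-1 + 0\right)^{2} = \left(-1\right)^{2} = 1$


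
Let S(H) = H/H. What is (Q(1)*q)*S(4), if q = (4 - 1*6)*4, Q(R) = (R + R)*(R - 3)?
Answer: 32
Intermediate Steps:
S(H) = 1
Q(R) = 2*R*(-3 + R) (Q(R) = (2*R)*(-3 + R) = 2*R*(-3 + R))
q = -8 (q = (4 - 6)*4 = -2*4 = -8)
(Q(1)*q)*S(4) = ((2*1*(-3 + 1))*(-8))*1 = ((2*1*(-2))*(-8))*1 = -4*(-8)*1 = 32*1 = 32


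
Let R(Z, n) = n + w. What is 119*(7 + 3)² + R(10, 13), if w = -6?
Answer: 11907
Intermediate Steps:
R(Z, n) = -6 + n (R(Z, n) = n - 6 = -6 + n)
119*(7 + 3)² + R(10, 13) = 119*(7 + 3)² + (-6 + 13) = 119*10² + 7 = 119*100 + 7 = 11900 + 7 = 11907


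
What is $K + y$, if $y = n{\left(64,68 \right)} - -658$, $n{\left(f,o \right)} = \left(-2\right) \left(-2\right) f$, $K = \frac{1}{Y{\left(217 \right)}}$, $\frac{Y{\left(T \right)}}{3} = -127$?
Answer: $\frac{348233}{381} \approx 914.0$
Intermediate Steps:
$Y{\left(T \right)} = -381$ ($Y{\left(T \right)} = 3 \left(-127\right) = -381$)
$K = - \frac{1}{381}$ ($K = \frac{1}{-381} = - \frac{1}{381} \approx -0.0026247$)
$n{\left(f,o \right)} = 4 f$
$y = 914$ ($y = 4 \cdot 64 - -658 = 256 + \left(-4126 + 4784\right) = 256 + 658 = 914$)
$K + y = - \frac{1}{381} + 914 = \frac{348233}{381}$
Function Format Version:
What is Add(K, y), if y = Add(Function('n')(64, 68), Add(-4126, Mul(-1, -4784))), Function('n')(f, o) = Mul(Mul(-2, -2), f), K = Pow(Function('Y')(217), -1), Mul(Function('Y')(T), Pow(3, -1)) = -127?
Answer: Rational(348233, 381) ≈ 914.00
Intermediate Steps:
Function('Y')(T) = -381 (Function('Y')(T) = Mul(3, -127) = -381)
K = Rational(-1, 381) (K = Pow(-381, -1) = Rational(-1, 381) ≈ -0.0026247)
Function('n')(f, o) = Mul(4, f)
y = 914 (y = Add(Mul(4, 64), Add(-4126, Mul(-1, -4784))) = Add(256, Add(-4126, 4784)) = Add(256, 658) = 914)
Add(K, y) = Add(Rational(-1, 381), 914) = Rational(348233, 381)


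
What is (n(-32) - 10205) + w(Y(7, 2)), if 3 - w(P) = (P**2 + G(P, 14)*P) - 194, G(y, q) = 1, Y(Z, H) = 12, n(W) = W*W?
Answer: -9140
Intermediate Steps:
n(W) = W**2
w(P) = 197 - P - P**2 (w(P) = 3 - ((P**2 + 1*P) - 194) = 3 - ((P**2 + P) - 194) = 3 - ((P + P**2) - 194) = 3 - (-194 + P + P**2) = 3 + (194 - P - P**2) = 197 - P - P**2)
(n(-32) - 10205) + w(Y(7, 2)) = ((-32)**2 - 10205) + (197 - 1*12 - 1*12**2) = (1024 - 10205) + (197 - 12 - 1*144) = -9181 + (197 - 12 - 144) = -9181 + 41 = -9140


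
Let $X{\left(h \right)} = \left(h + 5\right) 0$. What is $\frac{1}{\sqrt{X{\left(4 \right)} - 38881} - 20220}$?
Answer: $- \frac{20220}{408887281} - \frac{i \sqrt{38881}}{408887281} \approx -4.9451 \cdot 10^{-5} - 4.8224 \cdot 10^{-7} i$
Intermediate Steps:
$X{\left(h \right)} = 0$ ($X{\left(h \right)} = \left(5 + h\right) 0 = 0$)
$\frac{1}{\sqrt{X{\left(4 \right)} - 38881} - 20220} = \frac{1}{\sqrt{0 - 38881} - 20220} = \frac{1}{\sqrt{-38881} - 20220} = \frac{1}{i \sqrt{38881} - 20220} = \frac{1}{-20220 + i \sqrt{38881}}$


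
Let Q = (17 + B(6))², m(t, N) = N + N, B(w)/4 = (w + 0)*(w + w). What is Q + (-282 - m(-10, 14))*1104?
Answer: -249215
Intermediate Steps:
B(w) = 8*w² (B(w) = 4*((w + 0)*(w + w)) = 4*(w*(2*w)) = 4*(2*w²) = 8*w²)
m(t, N) = 2*N
Q = 93025 (Q = (17 + 8*6²)² = (17 + 8*36)² = (17 + 288)² = 305² = 93025)
Q + (-282 - m(-10, 14))*1104 = 93025 + (-282 - 2*14)*1104 = 93025 + (-282 - 1*28)*1104 = 93025 + (-282 - 28)*1104 = 93025 - 310*1104 = 93025 - 342240 = -249215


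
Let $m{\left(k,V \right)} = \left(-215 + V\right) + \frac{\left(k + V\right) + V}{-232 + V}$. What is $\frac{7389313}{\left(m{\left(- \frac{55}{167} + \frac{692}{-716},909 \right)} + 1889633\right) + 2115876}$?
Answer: $\frac{149541672585593}{81075831897621} \approx 1.8445$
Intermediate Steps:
$m{\left(k,V \right)} = -215 + V + \frac{k + 2 V}{-232 + V}$ ($m{\left(k,V \right)} = \left(-215 + V\right) + \frac{\left(V + k\right) + V}{-232 + V} = \left(-215 + V\right) + \frac{k + 2 V}{-232 + V} = -215 + V + \frac{k + 2 V}{-232 + V}$)
$\frac{7389313}{\left(m{\left(- \frac{55}{167} + \frac{692}{-716},909 \right)} + 1889633\right) + 2115876} = \frac{7389313}{\left(\frac{49880 + \left(- \frac{55}{167} + \frac{692}{-716}\right) + 909^{2} - 404505}{-232 + 909} + 1889633\right) + 2115876} = \frac{7389313}{\left(\frac{49880 + \left(\left(-55\right) \frac{1}{167} + 692 \left(- \frac{1}{716}\right)\right) + 826281 - 404505}{677} + 1889633\right) + 2115876} = \frac{7389313}{\left(\frac{49880 - \frac{38736}{29893} + 826281 - 404505}{677} + 1889633\right) + 2115876} = \frac{7389313}{\left(\frac{1}{677} \cdot \frac{14099174072}{29893} + 1889633\right) + 2115876} = \frac{7389313}{\left(\frac{14099174072}{20237561} + 1889633\right) + 2115876} = \frac{7389313}{\frac{38255662279185}{20237561} + 2115876} = \frac{7389313}{\frac{81075831897621}{20237561}} = 7389313 \cdot \frac{20237561}{81075831897621} = \frac{149541672585593}{81075831897621}$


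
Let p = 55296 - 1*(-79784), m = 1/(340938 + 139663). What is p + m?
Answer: 64919583081/480601 ≈ 1.3508e+5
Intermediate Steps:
m = 1/480601 ≈ 2.0807e-6
p = 135080 (p = 55296 + 79784 = 135080)
p + m = 135080 + 1/480601 = 64919583081/480601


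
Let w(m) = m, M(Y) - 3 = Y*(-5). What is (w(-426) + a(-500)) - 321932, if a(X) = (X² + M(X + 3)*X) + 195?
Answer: -1316163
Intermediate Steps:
M(Y) = 3 - 5*Y (M(Y) = 3 + Y*(-5) = 3 - 5*Y)
a(X) = 195 + X² + X*(-12 - 5*X) (a(X) = (X² + (3 - 5*(X + 3))*X) + 195 = (X² + (3 - 5*(3 + X))*X) + 195 = (X² + (3 + (-15 - 5*X))*X) + 195 = (X² + (-12 - 5*X)*X) + 195 = (X² + X*(-12 - 5*X)) + 195 = 195 + X² + X*(-12 - 5*X))
(w(-426) + a(-500)) - 321932 = (-426 + (195 - 12*(-500) - 4*(-500)²)) - 321932 = (-426 + (195 + 6000 - 4*250000)) - 321932 = (-426 + (195 + 6000 - 1000000)) - 321932 = (-426 - 993805) - 321932 = -994231 - 321932 = -1316163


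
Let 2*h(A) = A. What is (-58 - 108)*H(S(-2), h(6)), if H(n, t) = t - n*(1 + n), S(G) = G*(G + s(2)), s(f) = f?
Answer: -498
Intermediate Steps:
h(A) = A/2
S(G) = G*(2 + G) (S(G) = G*(G + 2) = G*(2 + G))
H(n, t) = t - n*(1 + n)
(-58 - 108)*H(S(-2), h(6)) = (-58 - 108)*((½)*6 - (-2)*(2 - 2) - (-2*(2 - 2))²) = -166*(3 - (-2)*0 - (-2*0)²) = -166*(3 - 1*0 - 1*0²) = -166*(3 + 0 - 1*0) = -166*(3 + 0 + 0) = -166*3 = -498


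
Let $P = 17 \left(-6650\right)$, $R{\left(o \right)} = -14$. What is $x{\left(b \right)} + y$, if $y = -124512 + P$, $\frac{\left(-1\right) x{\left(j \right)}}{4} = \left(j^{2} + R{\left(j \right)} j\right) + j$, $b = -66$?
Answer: $-258418$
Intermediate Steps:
$P = -113050$
$x{\left(j \right)} = - 4 j^{2} + 52 j$ ($x{\left(j \right)} = - 4 \left(\left(j^{2} - 14 j\right) + j\right) = - 4 \left(j^{2} - 13 j\right) = - 4 j^{2} + 52 j$)
$y = -237562$ ($y = -124512 - 113050 = -237562$)
$x{\left(b \right)} + y = 4 \left(-66\right) \left(13 - -66\right) - 237562 = 4 \left(-66\right) \left(13 + 66\right) - 237562 = 4 \left(-66\right) 79 - 237562 = -20856 - 237562 = -258418$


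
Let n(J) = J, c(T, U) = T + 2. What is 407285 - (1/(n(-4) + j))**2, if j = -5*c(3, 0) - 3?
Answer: 417059839/1024 ≈ 4.0729e+5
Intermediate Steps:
c(T, U) = 2 + T
j = -28 (j = -5*(2 + 3) - 3 = -5*5 - 3 = -25 - 3 = -28)
407285 - (1/(n(-4) + j))**2 = 407285 - (1/(-4 - 28))**2 = 407285 - (1/(-32))**2 = 407285 - (-1/32)**2 = 407285 - 1*1/1024 = 407285 - 1/1024 = 417059839/1024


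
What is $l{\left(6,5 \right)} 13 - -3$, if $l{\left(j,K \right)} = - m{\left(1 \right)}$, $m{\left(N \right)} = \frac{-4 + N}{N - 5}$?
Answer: $- \frac{27}{4} \approx -6.75$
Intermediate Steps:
$m{\left(N \right)} = \frac{-4 + N}{-5 + N}$
$l{\left(j,K \right)} = - \frac{3}{4}$ ($l{\left(j,K \right)} = - \frac{-4 + 1}{-5 + 1} = - \frac{-3}{-4} = - \frac{\left(-1\right) \left(-3\right)}{4} = \left(-1\right) \frac{3}{4} = - \frac{3}{4}$)
$l{\left(6,5 \right)} 13 - -3 = \left(- \frac{3}{4}\right) 13 - -3 = - \frac{39}{4} + \left(-2 + 5\right) = - \frac{39}{4} + 3 = - \frac{27}{4}$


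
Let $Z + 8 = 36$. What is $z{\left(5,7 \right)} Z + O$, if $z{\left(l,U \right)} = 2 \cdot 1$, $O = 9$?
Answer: $65$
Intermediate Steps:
$Z = 28$ ($Z = -8 + 36 = 28$)
$z{\left(l,U \right)} = 2$
$z{\left(5,7 \right)} Z + O = 2 \cdot 28 + 9 = 56 + 9 = 65$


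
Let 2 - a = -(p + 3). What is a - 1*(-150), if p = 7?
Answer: 162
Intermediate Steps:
a = 12 (a = 2 - (-1)*(7 + 3) = 2 - (-1)*10 = 2 - 1*(-10) = 2 + 10 = 12)
a - 1*(-150) = 12 - 1*(-150) = 12 + 150 = 162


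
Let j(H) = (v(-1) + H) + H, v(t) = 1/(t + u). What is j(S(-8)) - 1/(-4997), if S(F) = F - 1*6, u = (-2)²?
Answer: -414748/14991 ≈ -27.666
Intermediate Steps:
u = 4
v(t) = 1/(4 + t) (v(t) = 1/(t + 4) = 1/(4 + t))
S(F) = -6 + F (S(F) = F - 6 = -6 + F)
j(H) = ⅓ + 2*H (j(H) = (1/(4 - 1) + H) + H = (1/3 + H) + H = (⅓ + H) + H = ⅓ + 2*H)
j(S(-8)) - 1/(-4997) = (⅓ + 2*(-6 - 8)) - 1/(-4997) = (⅓ + 2*(-14)) - 1*(-1/4997) = (⅓ - 28) + 1/4997 = -83/3 + 1/4997 = -414748/14991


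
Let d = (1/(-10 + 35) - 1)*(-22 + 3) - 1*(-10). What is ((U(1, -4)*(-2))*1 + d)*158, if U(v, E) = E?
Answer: 143148/25 ≈ 5725.9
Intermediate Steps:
d = 706/25 (d = (1/25 - 1)*(-19) + 10 = -24/25*(-19) + 10 = 456/25 + 10 = 706/25 ≈ 28.240)
((U(1, -4)*(-2))*1 + d)*158 = (-4*(-2)*1 + 706/25)*158 = (8*1 + 706/25)*158 = (8 + 706/25)*158 = (906/25)*158 = 143148/25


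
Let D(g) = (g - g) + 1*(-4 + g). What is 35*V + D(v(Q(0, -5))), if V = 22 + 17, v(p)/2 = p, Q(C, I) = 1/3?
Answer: 4085/3 ≈ 1361.7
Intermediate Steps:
Q(C, I) = ⅓
v(p) = 2*p
V = 39
D(g) = -4 + g (D(g) = 0 + (-4 + g) = -4 + g)
35*V + D(v(Q(0, -5))) = 35*39 + (-4 + 2*(⅓)) = 1365 + (-4 + ⅔) = 1365 - 10/3 = 4085/3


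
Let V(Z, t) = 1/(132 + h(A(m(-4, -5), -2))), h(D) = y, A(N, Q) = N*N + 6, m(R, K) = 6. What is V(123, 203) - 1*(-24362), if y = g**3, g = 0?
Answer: 3215785/132 ≈ 24362.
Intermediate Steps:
A(N, Q) = 6 + N**2 (A(N, Q) = N**2 + 6 = 6 + N**2)
y = 0 (y = 0**3 = 0)
h(D) = 0
V(Z, t) = 1/132 (V(Z, t) = 1/(132 + 0) = 1/132)
V(123, 203) - 1*(-24362) = 1/132 - 1*(-24362) = 1/132 + 24362 = 3215785/132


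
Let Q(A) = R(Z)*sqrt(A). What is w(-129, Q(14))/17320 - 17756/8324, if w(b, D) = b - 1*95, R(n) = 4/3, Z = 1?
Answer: -9668703/4505365 ≈ -2.1460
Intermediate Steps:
R(n) = 4/3 (R(n) = 4*(1/3) = 4/3)
Q(A) = 4*sqrt(A)/3
w(b, D) = -95 + b (w(b, D) = b - 95 = -95 + b)
w(-129, Q(14))/17320 - 17756/8324 = (-95 - 129)/17320 - 17756/8324 = -224*1/17320 - 17756*1/8324 = -28/2165 - 4439/2081 = -9668703/4505365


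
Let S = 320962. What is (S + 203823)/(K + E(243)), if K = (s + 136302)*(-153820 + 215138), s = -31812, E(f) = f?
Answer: 524785/6407118063 ≈ 8.1907e-5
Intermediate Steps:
K = 6407117820 (K = (-31812 + 136302)*(-153820 + 215138) = 104490*61318 = 6407117820)
(S + 203823)/(K + E(243)) = (320962 + 203823)/(6407117820 + 243) = 524785/6407118063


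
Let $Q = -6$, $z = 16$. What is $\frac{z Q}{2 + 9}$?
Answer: $- \frac{96}{11} \approx -8.7273$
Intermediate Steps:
$\frac{z Q}{2 + 9} = \frac{16 \left(-6\right)}{2 + 9} = - \frac{96}{11}$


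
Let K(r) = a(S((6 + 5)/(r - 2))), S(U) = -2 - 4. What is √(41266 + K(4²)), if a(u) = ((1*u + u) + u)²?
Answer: √41590 ≈ 203.94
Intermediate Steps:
S(U) = -6
a(u) = 9*u² (a(u) = ((u + u) + u)² = (2*u + u)² = (3*u)² = 9*u²)
K(r) = 324 (K(r) = 9*(-6)² = 9*36 = 324)
√(41266 + K(4²)) = √(41266 + 324) = √41590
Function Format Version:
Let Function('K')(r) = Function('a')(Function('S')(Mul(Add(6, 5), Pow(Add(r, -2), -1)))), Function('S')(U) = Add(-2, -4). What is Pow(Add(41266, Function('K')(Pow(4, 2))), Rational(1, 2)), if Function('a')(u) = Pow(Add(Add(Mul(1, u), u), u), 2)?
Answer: Pow(41590, Rational(1, 2)) ≈ 203.94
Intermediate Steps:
Function('S')(U) = -6
Function('a')(u) = Mul(9, Pow(u, 2)) (Function('a')(u) = Pow(Add(Add(u, u), u), 2) = Pow(Add(Mul(2, u), u), 2) = Pow(Mul(3, u), 2) = Mul(9, Pow(u, 2)))
Function('K')(r) = 324 (Function('K')(r) = Mul(9, Pow(-6, 2)) = Mul(9, 36) = 324)
Pow(Add(41266, Function('K')(Pow(4, 2))), Rational(1, 2)) = Pow(Add(41266, 324), Rational(1, 2)) = Pow(41590, Rational(1, 2))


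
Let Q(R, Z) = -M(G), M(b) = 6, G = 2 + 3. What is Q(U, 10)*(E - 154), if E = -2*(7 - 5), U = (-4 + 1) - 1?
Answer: 948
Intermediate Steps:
G = 5
U = -4 (U = -3 - 1 = -4)
Q(R, Z) = -6 (Q(R, Z) = -1*6 = -6)
E = -4 (E = -2*2 = -4)
Q(U, 10)*(E - 154) = -6*(-4 - 154) = -6*(-158) = 948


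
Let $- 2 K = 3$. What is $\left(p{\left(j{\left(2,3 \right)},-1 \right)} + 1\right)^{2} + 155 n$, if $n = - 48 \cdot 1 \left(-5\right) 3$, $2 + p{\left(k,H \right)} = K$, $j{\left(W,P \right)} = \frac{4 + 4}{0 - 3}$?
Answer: $\frac{446425}{4} \approx 1.1161 \cdot 10^{5}$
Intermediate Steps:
$j{\left(W,P \right)} = - \frac{8}{3}$ ($j{\left(W,P \right)} = \frac{8}{-3} = 8 \left(- \frac{1}{3}\right) = - \frac{8}{3}$)
$K = - \frac{3}{2}$ ($K = \left(- \frac{1}{2}\right) 3 = - \frac{3}{2} \approx -1.5$)
$p{\left(k,H \right)} = - \frac{7}{2}$ ($p{\left(k,H \right)} = -2 - \frac{3}{2} = - \frac{7}{2}$)
$n = 720$ ($n = - 48 \left(\left(-5\right) 3\right) = \left(-48\right) \left(-15\right) = 720$)
$\left(p{\left(j{\left(2,3 \right)},-1 \right)} + 1\right)^{2} + 155 n = \left(- \frac{7}{2} + 1\right)^{2} + 155 \cdot 720 = \left(- \frac{5}{2}\right)^{2} + 111600 = \frac{25}{4} + 111600 = \frac{446425}{4}$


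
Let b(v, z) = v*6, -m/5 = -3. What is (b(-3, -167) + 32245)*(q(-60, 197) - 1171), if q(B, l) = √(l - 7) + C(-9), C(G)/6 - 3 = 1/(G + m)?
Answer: -37125504 + 32227*√190 ≈ -3.6681e+7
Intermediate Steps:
m = 15 (m = -5*(-3) = 15)
b(v, z) = 6*v
C(G) = 18 + 6/(15 + G) (C(G) = 18 + 6/(G + 15) = 18 + 6/(15 + G))
q(B, l) = 19 + √(-7 + l) (q(B, l) = √(l - 7) + 6*(46 + 3*(-9))/(15 - 9) = √(-7 + l) + 6*(46 - 27)/6 = √(-7 + l) + 6*(⅙)*19 = √(-7 + l) + 19 = 19 + √(-7 + l))
(b(-3, -167) + 32245)*(q(-60, 197) - 1171) = (6*(-3) + 32245)*((19 + √(-7 + 197)) - 1171) = (-18 + 32245)*((19 + √190) - 1171) = 32227*(-1152 + √190) = -37125504 + 32227*√190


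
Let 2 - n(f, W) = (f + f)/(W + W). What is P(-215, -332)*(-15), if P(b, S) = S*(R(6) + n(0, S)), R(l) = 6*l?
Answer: 189240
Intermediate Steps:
n(f, W) = 2 - f/W (n(f, W) = 2 - (f + f)/(W + W) = 2 - 2*f/(2*W) = 2 - 2*f*1/(2*W) = 2 - f/W)
P(b, S) = 38*S (P(b, S) = S*(6*6 + (2 - 1*0/S)) = S*(36 + (2 + 0)) = S*(36 + 2) = S*38 = 38*S)
P(-215, -332)*(-15) = (38*(-332))*(-15) = -12616*(-15) = 189240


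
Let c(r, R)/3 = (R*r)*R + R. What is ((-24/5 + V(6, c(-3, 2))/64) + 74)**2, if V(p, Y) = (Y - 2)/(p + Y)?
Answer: 275991769/57600 ≈ 4791.5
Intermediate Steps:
c(r, R) = 3*R + 3*r*R**2 (c(r, R) = 3*((R*r)*R + R) = 3*(r*R**2 + R) = 3*(R + r*R**2) = 3*R + 3*r*R**2)
V(p, Y) = (-2 + Y)/(Y + p)
((-24/5 + V(6, c(-3, 2))/64) + 74)**2 = ((-24/5 + ((-2 + 3*2*(1 + 2*(-3)))/(3*2*(1 + 2*(-3)) + 6))/64) + 74)**2 = ((-24*1/5 + ((-2 + 3*2*(1 - 6))/(3*2*(1 - 6) + 6))*(1/64)) + 74)**2 = ((-24/5 + ((-2 + 3*2*(-5))/(3*2*(-5) + 6))*(1/64)) + 74)**2 = ((-24/5 + ((-2 - 30)/(-30 + 6))*(1/64)) + 74)**2 = ((-24/5 + (-32/(-24))*(1/64)) + 74)**2 = ((-24/5 - 1/24*(-32)*(1/64)) + 74)**2 = ((-24/5 + (4/3)*(1/64)) + 74)**2 = ((-24/5 + 1/48) + 74)**2 = (-1147/240 + 74)**2 = (16613/240)**2 = 275991769/57600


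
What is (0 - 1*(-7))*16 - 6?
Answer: 106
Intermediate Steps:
(0 - 1*(-7))*16 - 6 = (0 + 7)*16 - 6 = 7*16 - 6 = 112 - 6 = 106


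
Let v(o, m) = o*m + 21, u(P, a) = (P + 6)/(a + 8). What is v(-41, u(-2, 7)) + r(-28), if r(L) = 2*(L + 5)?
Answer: -539/15 ≈ -35.933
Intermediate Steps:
u(P, a) = (6 + P)/(8 + a)
v(o, m) = 21 + m*o (v(o, m) = m*o + 21 = 21 + m*o)
r(L) = 10 + 2*L (r(L) = 2*(5 + L) = 10 + 2*L)
v(-41, u(-2, 7)) + r(-28) = (21 + ((6 - 2)/(8 + 7))*(-41)) + (10 + 2*(-28)) = (21 + (4/15)*(-41)) + (10 - 56) = (21 + ((1/15)*4)*(-41)) - 46 = (21 + (4/15)*(-41)) - 46 = (21 - 164/15) - 46 = 151/15 - 46 = -539/15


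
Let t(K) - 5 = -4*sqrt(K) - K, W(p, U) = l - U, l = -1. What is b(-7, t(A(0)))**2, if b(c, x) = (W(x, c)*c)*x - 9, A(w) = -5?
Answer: 42921 - 144144*I*sqrt(5) ≈ 42921.0 - 3.2232e+5*I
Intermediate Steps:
W(p, U) = -1 - U
t(K) = 5 - K - 4*sqrt(K) (t(K) = 5 + (-4*sqrt(K) - K) = 5 + (-K - 4*sqrt(K)) = 5 - K - 4*sqrt(K))
b(c, x) = -9 + c*x*(-1 - c) (b(c, x) = ((-1 - c)*c)*x - 9 = (c*(-1 - c))*x - 9 = c*x*(-1 - c) - 9 = -9 + c*x*(-1 - c))
b(-7, t(A(0)))**2 = (-9 - 1*(-7)*(5 - 1*(-5) - 4*I*sqrt(5))*(1 - 7))**2 = (-9 - 1*(-7)*(5 + 5 - 4*I*sqrt(5))*(-6))**2 = (-9 - 1*(-7)*(10 - 4*I*sqrt(5))*(-6))**2 = (-9 + (-420 + 168*I*sqrt(5)))**2 = (-429 + 168*I*sqrt(5))**2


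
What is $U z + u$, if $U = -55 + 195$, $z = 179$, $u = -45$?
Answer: $25015$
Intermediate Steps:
$U = 140$
$U z + u = 140 \cdot 179 - 45 = 25060 - 45 = 25015$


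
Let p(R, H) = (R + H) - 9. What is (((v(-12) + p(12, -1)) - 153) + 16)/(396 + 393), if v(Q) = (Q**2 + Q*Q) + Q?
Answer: 47/263 ≈ 0.17871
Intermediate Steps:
v(Q) = Q + 2*Q**2 (v(Q) = (Q**2 + Q**2) + Q = 2*Q**2 + Q = Q + 2*Q**2)
p(R, H) = -9 + H + R (p(R, H) = (H + R) - 9 = -9 + H + R)
(((v(-12) + p(12, -1)) - 153) + 16)/(396 + 393) = (((-12*(1 + 2*(-12)) + (-9 - 1 + 12)) - 153) + 16)/(396 + 393) = (((-12*(1 - 24) + 2) - 153) + 16)/789 = (((-12*(-23) + 2) - 153) + 16)*(1/789) = (((276 + 2) - 153) + 16)*(1/789) = ((278 - 153) + 16)*(1/789) = (125 + 16)*(1/789) = 141*(1/789) = 47/263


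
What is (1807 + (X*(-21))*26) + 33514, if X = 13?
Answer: 28223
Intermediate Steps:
(1807 + (X*(-21))*26) + 33514 = (1807 + (13*(-21))*26) + 33514 = (1807 - 273*26) + 33514 = (1807 - 7098) + 33514 = -5291 + 33514 = 28223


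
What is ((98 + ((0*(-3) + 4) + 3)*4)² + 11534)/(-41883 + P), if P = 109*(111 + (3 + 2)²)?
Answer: -27410/27059 ≈ -1.0130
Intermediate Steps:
P = 14824 (P = 109*(111 + 5²) = 109*(111 + 25) = 109*136 = 14824)
((98 + ((0*(-3) + 4) + 3)*4)² + 11534)/(-41883 + P) = ((98 + ((0*(-3) + 4) + 3)*4)² + 11534)/(-41883 + 14824) = ((98 + ((0 + 4) + 3)*4)² + 11534)/(-27059) = ((98 + (4 + 3)*4)² + 11534)*(-1/27059) = ((98 + 7*4)² + 11534)*(-1/27059) = ((98 + 28)² + 11534)*(-1/27059) = (126² + 11534)*(-1/27059) = (15876 + 11534)*(-1/27059) = 27410*(-1/27059) = -27410/27059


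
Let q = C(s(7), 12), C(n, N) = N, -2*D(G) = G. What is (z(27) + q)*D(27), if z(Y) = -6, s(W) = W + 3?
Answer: -81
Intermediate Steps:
D(G) = -G/2
s(W) = 3 + W
q = 12
(z(27) + q)*D(27) = (-6 + 12)*(-½*27) = 6*(-27/2) = -81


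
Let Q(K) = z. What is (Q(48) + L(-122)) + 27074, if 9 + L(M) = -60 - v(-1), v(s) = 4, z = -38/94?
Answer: 1269028/47 ≈ 27001.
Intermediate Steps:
z = -19/47 (z = -38*1/94 = -19/47 ≈ -0.40426)
Q(K) = -19/47
L(M) = -73 (L(M) = -9 + (-60 - 1*4) = -9 + (-60 - 4) = -9 - 64 = -73)
(Q(48) + L(-122)) + 27074 = (-19/47 - 73) + 27074 = -3450/47 + 27074 = 1269028/47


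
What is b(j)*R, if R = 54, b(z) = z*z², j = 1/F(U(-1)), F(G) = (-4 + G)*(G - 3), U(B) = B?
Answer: 27/4000 ≈ 0.0067500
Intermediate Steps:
F(G) = (-4 + G)*(-3 + G)
j = 1/20 (j = 1/(12 + (-1)² - 7*(-1)) = 1/(12 + 1 + 7) = 1/20 ≈ 0.050000)
b(z) = z³
b(j)*R = (1/20)³*54 = (1/8000)*54 = 27/4000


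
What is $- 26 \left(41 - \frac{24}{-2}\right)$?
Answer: $-1378$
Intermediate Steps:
$- 26 \left(41 - \frac{24}{-2}\right) = - 26 \left(41 - -12\right) = - 26 \left(41 + 12\right) = \left(-26\right) 53 = -1378$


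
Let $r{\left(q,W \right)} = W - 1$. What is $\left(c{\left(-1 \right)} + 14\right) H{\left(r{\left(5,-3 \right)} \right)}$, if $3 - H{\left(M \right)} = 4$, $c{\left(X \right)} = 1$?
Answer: $-15$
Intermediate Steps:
$r{\left(q,W \right)} = -1 + W$
$H{\left(M \right)} = -1$ ($H{\left(M \right)} = 3 - 4 = -1$)
$\left(c{\left(-1 \right)} + 14\right) H{\left(r{\left(5,-3 \right)} \right)} = \left(1 + 14\right) \left(-1\right) = 15 \left(-1\right) = -15$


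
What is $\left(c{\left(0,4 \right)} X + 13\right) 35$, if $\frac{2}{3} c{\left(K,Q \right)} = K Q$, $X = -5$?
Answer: $455$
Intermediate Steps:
$c{\left(K,Q \right)} = \frac{3 K Q}{2}$
$\left(c{\left(0,4 \right)} X + 13\right) 35 = \left(\frac{3}{2} \cdot 0 \cdot 4 \left(-5\right) + 13\right) 35 = \left(0 \left(-5\right) + 13\right) 35 = \left(0 + 13\right) 35 = 13 \cdot 35 = 455$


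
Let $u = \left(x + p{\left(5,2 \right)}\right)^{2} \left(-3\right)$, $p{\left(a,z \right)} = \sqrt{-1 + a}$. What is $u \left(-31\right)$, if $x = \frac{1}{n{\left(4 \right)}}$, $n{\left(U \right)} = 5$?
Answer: $\frac{11253}{25} \approx 450.12$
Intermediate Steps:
$x = \frac{1}{5} \approx 0.2$
$u = - \frac{363}{25}$ ($u = \left(\frac{1}{5} + \sqrt{-1 + 5}\right)^{2} \left(-3\right) = \left(\frac{1}{5} + \sqrt{4}\right)^{2} \left(-3\right) = \left(\frac{1}{5} + 2\right)^{2} \left(-3\right) = \left(\frac{11}{5}\right)^{2} \left(-3\right) = \frac{121}{25} \left(-3\right) = - \frac{363}{25} \approx -14.52$)
$u \left(-31\right) = \left(- \frac{363}{25}\right) \left(-31\right) = \frac{11253}{25}$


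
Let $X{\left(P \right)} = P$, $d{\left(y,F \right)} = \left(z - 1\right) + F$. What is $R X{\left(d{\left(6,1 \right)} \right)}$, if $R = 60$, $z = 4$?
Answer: $240$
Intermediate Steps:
$d{\left(y,F \right)} = 3 + F$ ($d{\left(y,F \right)} = \left(4 - 1\right) + F = 3 + F$)
$R X{\left(d{\left(6,1 \right)} \right)} = 60 \left(3 + 1\right) = 60 \cdot 4 = 240$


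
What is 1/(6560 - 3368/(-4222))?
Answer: 2111/13849844 ≈ 0.00015242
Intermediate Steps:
1/(6560 - 3368/(-4222)) = 1/(6560 - 3368*(-1/4222)) = 1/(6560 + 1684/2111) = 1/(13849844/2111) = 2111/13849844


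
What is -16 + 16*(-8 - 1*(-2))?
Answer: -112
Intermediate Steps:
-16 + 16*(-8 - 1*(-2)) = -16 + 16*(-8 + 2) = -16 + 16*(-6) = -16 - 96 = -112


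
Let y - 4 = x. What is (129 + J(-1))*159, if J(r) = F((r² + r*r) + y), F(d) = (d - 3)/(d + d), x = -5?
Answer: 20352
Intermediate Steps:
y = -1 (y = 4 - 5 = -1)
F(d) = (-3 + d)/(2*d) (F(d) = (-3 + d)/((2*d)) = (-3 + d)*(1/(2*d)) = (-3 + d)/(2*d))
J(r) = (-4 + 2*r²)/(2*(-1 + 2*r²)) (J(r) = (-3 + ((r² + r*r) - 1))/(2*((r² + r*r) - 1)) = (-3 + ((r² + r²) - 1))/(2*((r² + r²) - 1)) = (-3 + (2*r² - 1))/(2*(2*r² - 1)) = (-3 + (-1 + 2*r²))/(2*(-1 + 2*r²)) = (-4 + 2*r²)/(2*(-1 + 2*r²)))
(129 + J(-1))*159 = (129 + (-2 + (-1)²)/(-1 + 2*(-1)²))*159 = (129 + (-2 + 1)/(-1 + 2*1))*159 = (129 - 1/(-1 + 2))*159 = (129 - 1/1)*159 = (129 + 1*(-1))*159 = (129 - 1)*159 = 128*159 = 20352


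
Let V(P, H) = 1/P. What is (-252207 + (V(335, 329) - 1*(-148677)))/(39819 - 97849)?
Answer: 34682549/19440050 ≈ 1.7841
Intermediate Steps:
(-252207 + (V(335, 329) - 1*(-148677)))/(39819 - 97849) = (-252207 + (1/335 - 1*(-148677)))/(39819 - 97849) = (-252207 + (1/335 + 148677))/(-58030) = (-252207 + 49806796/335)*(-1/58030) = -34682549/335*(-1/58030) = 34682549/19440050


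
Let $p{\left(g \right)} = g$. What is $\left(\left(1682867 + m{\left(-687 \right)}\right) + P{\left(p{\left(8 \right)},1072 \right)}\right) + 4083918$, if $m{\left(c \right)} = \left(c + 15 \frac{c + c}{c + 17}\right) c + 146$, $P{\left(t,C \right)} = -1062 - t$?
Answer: $\frac{416518703}{67} \approx 6.2167 \cdot 10^{6}$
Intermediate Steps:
$m{\left(c \right)} = 146 + c \left(c + \frac{30 c}{17 + c}\right)$ ($m{\left(c \right)} = \left(c + 15 \frac{2 c}{17 + c}\right) c + 146 = \left(c + \frac{30 c}{17 + c}\right) c + 146 = c \left(c + \frac{30 c}{17 + c}\right) + 146 = 146 + c \left(c + \frac{30 c}{17 + c}\right)$)
$\left(\left(1682867 + m{\left(-687 \right)}\right) + P{\left(p{\left(8 \right)},1072 \right)}\right) + 4083918 = \left(\left(1682867 + \frac{2482 + \left(-687\right)^{3} + 47 \left(-687\right)^{2} + 146 \left(-687\right)}{17 - 687}\right) - 1070\right) + 4083918 = \left(\left(1682867 + \frac{2482 - 324242703 + 47 \cdot 471969 - 100302}{-670}\right) - 1070\right) + 4083918 = \left(\left(1682867 - \frac{2482 - 324242703 + 22182543 - 100302}{670}\right) - 1070\right) + 4083918 = \left(\left(1682867 - - \frac{30215798}{67}\right) - 1070\right) + 4083918 = \left(\left(1682867 + \frac{30215798}{67}\right) - 1070\right) + 4083918 = \left(\frac{142967887}{67} - 1070\right) + 4083918 = \frac{142896197}{67} + 4083918 = \frac{416518703}{67}$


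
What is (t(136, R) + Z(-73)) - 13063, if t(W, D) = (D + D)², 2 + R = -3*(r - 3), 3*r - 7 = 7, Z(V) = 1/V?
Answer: -939292/73 ≈ -12867.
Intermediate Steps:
r = 14/3 (r = 7/3 + (⅓)*7 = 7/3 + 7/3 = 14/3 ≈ 4.6667)
R = -7 (R = -2 - 3*(14/3 - 3) = -2 - 3*5/3 = -2 - 5 = -7)
t(W, D) = 4*D² (t(W, D) = (2*D)² = 4*D²)
(t(136, R) + Z(-73)) - 13063 = (4*(-7)² + 1/(-73)) - 13063 = (4*49 - 1/73) - 13063 = (196 - 1/73) - 13063 = 14307/73 - 13063 = -939292/73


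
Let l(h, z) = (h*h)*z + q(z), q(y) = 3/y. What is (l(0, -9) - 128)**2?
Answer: 148225/9 ≈ 16469.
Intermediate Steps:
l(h, z) = 3/z + z*h**2 (l(h, z) = (h*h)*z + 3/z = h**2*z + 3/z = z*h**2 + 3/z = 3/z + z*h**2)
(l(0, -9) - 128)**2 = ((3/(-9) - 9*0**2) - 128)**2 = ((3*(-1/9) - 9*0) - 128)**2 = ((-1/3 + 0) - 128)**2 = (-1/3 - 128)**2 = (-385/3)**2 = 148225/9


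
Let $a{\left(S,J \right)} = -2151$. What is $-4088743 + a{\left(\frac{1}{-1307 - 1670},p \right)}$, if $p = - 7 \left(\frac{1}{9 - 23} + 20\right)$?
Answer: $-4090894$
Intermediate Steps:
$p = - \frac{279}{2}$ ($p = - 7 \left(\frac{1}{-14} + 20\right) = - 7 \left(- \frac{1}{14} + 20\right) = \left(-7\right) \frac{279}{14} = - \frac{279}{2} \approx -139.5$)
$-4088743 + a{\left(\frac{1}{-1307 - 1670},p \right)} = -4088743 - 2151 = -4090894$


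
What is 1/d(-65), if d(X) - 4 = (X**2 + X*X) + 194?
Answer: 1/8648 ≈ 0.00011563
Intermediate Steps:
d(X) = 198 + 2*X**2 (d(X) = 4 + ((X**2 + X*X) + 194) = 4 + ((X**2 + X**2) + 194) = 4 + (2*X**2 + 194) = 4 + (194 + 2*X**2) = 198 + 2*X**2)
1/d(-65) = 1/(198 + 2*(-65)**2) = 1/(198 + 2*4225) = 1/(198 + 8450) = 1/8648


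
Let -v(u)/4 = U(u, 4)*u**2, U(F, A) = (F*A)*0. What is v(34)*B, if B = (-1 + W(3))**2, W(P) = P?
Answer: 0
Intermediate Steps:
U(F, A) = 0 (U(F, A) = (A*F)*0 = 0)
v(u) = 0 (v(u) = -0*u**2 = -4*0 = 0)
B = 4 (B = (-1 + 3)**2 = 2**2 = 4)
v(34)*B = 0*4 = 0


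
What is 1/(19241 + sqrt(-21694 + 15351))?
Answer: 19241/370222424 - I*sqrt(6343)/370222424 ≈ 5.1971e-5 - 2.1512e-7*I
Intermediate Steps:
1/(19241 + sqrt(-21694 + 15351)) = 1/(19241 + sqrt(-6343)) = 1/(19241 + I*sqrt(6343))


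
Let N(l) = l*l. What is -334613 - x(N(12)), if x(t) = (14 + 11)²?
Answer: -335238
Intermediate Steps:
N(l) = l²
x(t) = 625 (x(t) = 25² = 625)
-334613 - x(N(12)) = -334613 - 1*625 = -334613 - 625 = -335238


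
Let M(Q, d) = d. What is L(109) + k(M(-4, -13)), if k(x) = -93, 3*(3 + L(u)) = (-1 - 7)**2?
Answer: -224/3 ≈ -74.667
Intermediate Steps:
L(u) = 55/3 (L(u) = -3 + (-1 - 7)**2/3 = -3 + (1/3)*(-8)**2 = -3 + (1/3)*64 = -3 + 64/3 = 55/3)
L(109) + k(M(-4, -13)) = 55/3 - 93 = -224/3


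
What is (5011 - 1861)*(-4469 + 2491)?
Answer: -6230700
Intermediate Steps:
(5011 - 1861)*(-4469 + 2491) = 3150*(-1978) = -6230700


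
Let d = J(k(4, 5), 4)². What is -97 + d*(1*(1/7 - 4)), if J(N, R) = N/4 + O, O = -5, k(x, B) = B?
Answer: -16939/112 ≈ -151.24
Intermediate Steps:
J(N, R) = -5 + N/4 (J(N, R) = N/4 - 5 = -5 + N/4)
d = 225/16 (d = (-5 + (¼)*5)² = (-5 + 5/4)² = (-15/4)² = 225/16 ≈ 14.063)
-97 + d*(1*(1/7 - 4)) = -97 + 225*(1*(1/7 - 4))/16 = -97 + 225*(1*(⅐ - 4))/16 = -97 + 225*(1*(-27/7))/16 = -97 + (225/16)*(-27/7) = -97 - 6075/112 = -16939/112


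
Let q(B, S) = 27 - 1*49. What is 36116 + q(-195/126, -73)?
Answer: 36094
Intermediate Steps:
q(B, S) = -22 (q(B, S) = 27 - 49 = -22)
36116 + q(-195/126, -73) = 36116 - 22 = 36094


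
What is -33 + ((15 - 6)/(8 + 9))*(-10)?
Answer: -651/17 ≈ -38.294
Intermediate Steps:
-33 + ((15 - 6)/(8 + 9))*(-10) = -33 + (9/17)*(-10) = -33 - 90/17 = -651/17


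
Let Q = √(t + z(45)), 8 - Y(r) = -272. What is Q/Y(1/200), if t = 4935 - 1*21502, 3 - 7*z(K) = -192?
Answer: I*√810418/1960 ≈ 0.4593*I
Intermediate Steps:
z(K) = 195/7 (z(K) = 3/7 - ⅐*(-192) = 3/7 + 192/7 = 195/7)
Y(r) = 280 (Y(r) = 8 - 1*(-272) = 8 + 272 = 280)
t = -16567 (t = 4935 - 21502 = -16567)
Q = I*√810418/7 (Q = √(-16567 + 195/7) = √(-115774/7) = I*√810418/7 ≈ 128.6*I)
Q/Y(1/200) = (I*√810418/7)/280 = (I*√810418/7)*(1/280) = I*√810418/1960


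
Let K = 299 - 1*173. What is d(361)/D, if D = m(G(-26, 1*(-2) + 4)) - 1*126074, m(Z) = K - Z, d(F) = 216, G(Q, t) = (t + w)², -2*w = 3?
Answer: -32/18659 ≈ -0.0017150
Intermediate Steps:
w = -3/2 (w = -½*3 = -3/2 ≈ -1.5000)
G(Q, t) = (-3/2 + t)² (G(Q, t) = (t - 3/2)² = (-3/2 + t)²)
K = 126 (K = 299 - 173 = 126)
m(Z) = 126 - Z
D = -503793/4 (D = (126 - (-3 + 2*(1*(-2) + 4))²/4) - 1*126074 = (126 - (-3 + 2*(-2 + 4))²/4) - 126074 = (126 - (-3 + 2*2)²/4) - 126074 = (126 - (-3 + 4)²/4) - 126074 = (126 - 1²/4) - 126074 = (126 - 1/4) - 126074 = (126 - 1*¼) - 126074 = (126 - ¼) - 126074 = 503/4 - 126074 = -503793/4 ≈ -1.2595e+5)
d(361)/D = 216/(-503793/4) = 216*(-4/503793) = -32/18659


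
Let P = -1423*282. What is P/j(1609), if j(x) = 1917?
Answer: -133762/639 ≈ -209.33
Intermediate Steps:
P = -401286
P/j(1609) = -401286/1917 = -401286*1/1917 = -133762/639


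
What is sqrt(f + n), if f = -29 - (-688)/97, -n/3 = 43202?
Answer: I*sqrt(1219668979)/97 ≈ 360.04*I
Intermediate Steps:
n = -129606 (n = -3*43202 = -129606)
f = -2125/97 (f = -29 - (-688)/97 = -29 - 43*(-16/97) = -29 + 688/97 = -2125/97 ≈ -21.907)
sqrt(f + n) = sqrt(-2125/97 - 129606) = sqrt(-12573907/97) = I*sqrt(1219668979)/97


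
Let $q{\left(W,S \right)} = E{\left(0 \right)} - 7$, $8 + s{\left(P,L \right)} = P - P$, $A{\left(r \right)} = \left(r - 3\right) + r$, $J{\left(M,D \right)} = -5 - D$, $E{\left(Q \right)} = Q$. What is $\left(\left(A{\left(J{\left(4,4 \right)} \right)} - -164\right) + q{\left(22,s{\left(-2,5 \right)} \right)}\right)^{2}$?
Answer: $18496$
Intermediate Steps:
$A{\left(r \right)} = -3 + 2 r$ ($A{\left(r \right)} = \left(-3 + r\right) + r = -3 + 2 r$)
$s{\left(P,L \right)} = -8$ ($s{\left(P,L \right)} = -8 + \left(P - P\right) = -8 + 0 = -8$)
$q{\left(W,S \right)} = -7$ ($q{\left(W,S \right)} = 0 - 7 = -7$)
$\left(\left(A{\left(J{\left(4,4 \right)} \right)} - -164\right) + q{\left(22,s{\left(-2,5 \right)} \right)}\right)^{2} = \left(\left(\left(-3 + 2 \left(-5 - 4\right)\right) - -164\right) - 7\right)^{2} = \left(\left(\left(-3 + 2 \left(-5 - 4\right)\right) + 164\right) - 7\right)^{2} = \left(\left(\left(-3 + 2 \left(-9\right)\right) + 164\right) - 7\right)^{2} = \left(\left(\left(-3 - 18\right) + 164\right) - 7\right)^{2} = \left(\left(-21 + 164\right) - 7\right)^{2} = \left(143 - 7\right)^{2} = 136^{2} = 18496$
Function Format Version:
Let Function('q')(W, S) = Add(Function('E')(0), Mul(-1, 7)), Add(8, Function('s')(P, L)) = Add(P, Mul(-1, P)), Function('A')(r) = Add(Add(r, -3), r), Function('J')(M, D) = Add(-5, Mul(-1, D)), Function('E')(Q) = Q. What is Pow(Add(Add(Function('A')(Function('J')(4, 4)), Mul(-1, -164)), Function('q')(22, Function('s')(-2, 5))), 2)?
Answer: 18496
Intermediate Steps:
Function('A')(r) = Add(-3, Mul(2, r)) (Function('A')(r) = Add(Add(-3, r), r) = Add(-3, Mul(2, r)))
Function('s')(P, L) = -8 (Function('s')(P, L) = Add(-8, Add(P, Mul(-1, P))) = Add(-8, 0) = -8)
Function('q')(W, S) = -7 (Function('q')(W, S) = Add(0, Mul(-1, 7)) = Add(0, -7) = -7)
Pow(Add(Add(Function('A')(Function('J')(4, 4)), Mul(-1, -164)), Function('q')(22, Function('s')(-2, 5))), 2) = Pow(Add(Add(Add(-3, Mul(2, Add(-5, Mul(-1, 4)))), Mul(-1, -164)), -7), 2) = Pow(Add(Add(Add(-3, Mul(2, Add(-5, -4))), 164), -7), 2) = Pow(Add(Add(Add(-3, Mul(2, -9)), 164), -7), 2) = Pow(Add(Add(Add(-3, -18), 164), -7), 2) = Pow(Add(Add(-21, 164), -7), 2) = Pow(Add(143, -7), 2) = Pow(136, 2) = 18496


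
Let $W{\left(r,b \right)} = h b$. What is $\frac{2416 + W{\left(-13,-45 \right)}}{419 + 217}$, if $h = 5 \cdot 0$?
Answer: $\frac{604}{159} \approx 3.7987$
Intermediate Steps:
$h = 0$
$W{\left(r,b \right)} = 0$ ($W{\left(r,b \right)} = 0 b = 0$)
$\frac{2416 + W{\left(-13,-45 \right)}}{419 + 217} = \frac{2416 + 0}{419 + 217} = \frac{2416}{636} = 2416 \cdot \frac{1}{636} = \frac{604}{159}$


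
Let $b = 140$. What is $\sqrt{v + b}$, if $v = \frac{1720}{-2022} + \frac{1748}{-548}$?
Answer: $\frac{\sqrt{2608274209971}}{138507} \approx 11.66$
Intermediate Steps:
$v = - \frac{559627}{138507}$ ($v = 1720 \left(- \frac{1}{2022}\right) + 1748 \left(- \frac{1}{548}\right) = - \frac{860}{1011} - \frac{437}{137} = - \frac{559627}{138507} \approx -4.0404$)
$\sqrt{v + b} = \sqrt{- \frac{559627}{138507} + 140} = \sqrt{\frac{18831353}{138507}} = \frac{\sqrt{2608274209971}}{138507}$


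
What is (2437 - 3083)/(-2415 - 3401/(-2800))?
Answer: 1808800/6758599 ≈ 0.26763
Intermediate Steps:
(2437 - 3083)/(-2415 - 3401/(-2800)) = -646/(-2415 - 3401*(-1/2800)) = -646/(-2415 + 3401/2800) = -646/(-6758599/2800) = -646*(-2800/6758599) = 1808800/6758599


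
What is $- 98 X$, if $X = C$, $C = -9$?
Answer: $882$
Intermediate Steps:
$X = -9$
$- 98 X = \left(-98\right) \left(-9\right) = 882$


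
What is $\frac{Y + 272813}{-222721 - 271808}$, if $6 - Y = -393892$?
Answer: $- \frac{222237}{164843} \approx -1.3482$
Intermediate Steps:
$Y = 393898$ ($Y = 6 - -393892 = 6 + 393892 = 393898$)
$\frac{Y + 272813}{-222721 - 271808} = \frac{393898 + 272813}{-222721 - 271808} = \frac{666711}{-494529} = 666711 \left(- \frac{1}{494529}\right) = - \frac{222237}{164843}$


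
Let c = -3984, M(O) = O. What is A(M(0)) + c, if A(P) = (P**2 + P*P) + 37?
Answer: -3947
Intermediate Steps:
A(P) = 37 + 2*P**2 (A(P) = (P**2 + P**2) + 37 = 2*P**2 + 37 = 37 + 2*P**2)
A(M(0)) + c = (37 + 2*0**2) - 3984 = (37 + 2*0) - 3984 = (37 + 0) - 3984 = 37 - 3984 = -3947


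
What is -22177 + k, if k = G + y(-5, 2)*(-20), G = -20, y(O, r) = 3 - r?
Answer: -22217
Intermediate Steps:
k = -40 (k = -20 + (3 - 1*2)*(-20) = -20 + (3 - 2)*(-20) = -20 + 1*(-20) = -20 - 20 = -40)
-22177 + k = -22177 - 40 = -22217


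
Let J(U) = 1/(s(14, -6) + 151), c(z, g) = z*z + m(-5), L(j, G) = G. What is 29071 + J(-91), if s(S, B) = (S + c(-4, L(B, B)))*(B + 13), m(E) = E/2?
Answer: 19971779/687 ≈ 29071.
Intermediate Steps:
m(E) = E/2 (m(E) = E*(½) = E/2)
c(z, g) = -5/2 + z² (c(z, g) = z*z + (½)*(-5) = z² - 5/2 = -5/2 + z²)
s(S, B) = (13 + B)*(27/2 + S) (s(S, B) = (S + (-5/2 + (-4)²))*(B + 13) = (S + (-5/2 + 16))*(13 + B) = (S + 27/2)*(13 + B) = (27/2 + S)*(13 + B) = (13 + B)*(27/2 + S))
J(U) = 2/687 (J(U) = 1/((351/2 + 13*14 + (27/2)*(-6) - 6*14) + 151) = 1/((351/2 + 182 - 81 - 84) + 151) = 1/(385/2 + 151) = 1/(687/2) = 2/687)
29071 + J(-91) = 29071 + 2/687 = 19971779/687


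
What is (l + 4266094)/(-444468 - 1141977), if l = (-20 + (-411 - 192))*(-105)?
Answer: -618787/226635 ≈ -2.7303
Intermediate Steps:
l = 65415 (l = (-20 - 603)*(-105) = -623*(-105) = 65415)
(l + 4266094)/(-444468 - 1141977) = (65415 + 4266094)/(-444468 - 1141977) = 4331509/(-1586445) = 4331509*(-1/1586445) = -618787/226635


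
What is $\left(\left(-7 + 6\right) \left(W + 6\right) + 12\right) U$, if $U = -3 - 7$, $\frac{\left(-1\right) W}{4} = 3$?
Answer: $-180$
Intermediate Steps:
$W = -12$ ($W = \left(-4\right) 3 = -12$)
$U = -10$ ($U = -3 - 7 = -10$)
$\left(\left(-7 + 6\right) \left(W + 6\right) + 12\right) U = \left(\left(-7 + 6\right) \left(-12 + 6\right) + 12\right) \left(-10\right) = \left(\left(-1\right) \left(-6\right) + 12\right) \left(-10\right) = \left(6 + 12\right) \left(-10\right) = 18 \left(-10\right) = -180$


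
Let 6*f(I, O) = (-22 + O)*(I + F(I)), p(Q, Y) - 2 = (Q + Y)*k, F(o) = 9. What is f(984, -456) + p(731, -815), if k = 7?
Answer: -79695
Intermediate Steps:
p(Q, Y) = 2 + 7*Q + 7*Y (p(Q, Y) = 2 + (Q + Y)*7 = 2 + (7*Q + 7*Y) = 2 + 7*Q + 7*Y)
f(I, O) = (-22 + O)*(9 + I)/6 (f(I, O) = ((-22 + O)*(I + 9))/6 = ((-22 + O)*(9 + I))/6 = (-22 + O)*(9 + I)/6)
f(984, -456) + p(731, -815) = (-33 - 11/3*984 + (3/2)*(-456) + (1/6)*984*(-456)) + (2 + 7*731 + 7*(-815)) = (-33 - 3608 - 684 - 74784) + (2 + 5117 - 5705) = -79109 - 586 = -79695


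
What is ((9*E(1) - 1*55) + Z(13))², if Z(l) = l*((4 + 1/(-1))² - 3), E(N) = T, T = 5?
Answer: 4624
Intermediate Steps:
E(N) = 5
Z(l) = 6*l (Z(l) = l*((4 - 1)² - 3) = l*(3² - 3) = l*(9 - 3) = l*6 = 6*l)
((9*E(1) - 1*55) + Z(13))² = ((9*5 - 1*55) + 6*13)² = ((45 - 55) + 78)² = (-10 + 78)² = 68² = 4624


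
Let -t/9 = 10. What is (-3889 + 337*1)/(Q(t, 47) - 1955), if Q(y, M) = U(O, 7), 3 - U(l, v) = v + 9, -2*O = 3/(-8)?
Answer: 74/41 ≈ 1.8049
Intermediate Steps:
t = -90 (t = -9*10 = -90)
O = 3/16 (O = -3/(2*(-8)) = -3*(-1)/(2*8) = -½*(-3/8) = 3/16 ≈ 0.18750)
U(l, v) = -6 - v (U(l, v) = 3 - (v + 9) = 3 - (9 + v) = 3 + (-9 - v) = -6 - v)
Q(y, M) = -13 (Q(y, M) = -6 - 1*7 = -6 - 7 = -13)
(-3889 + 337*1)/(Q(t, 47) - 1955) = (-3889 + 337*1)/(-13 - 1955) = (-3889 + 337)/(-1968) = -3552*(-1/1968) = 74/41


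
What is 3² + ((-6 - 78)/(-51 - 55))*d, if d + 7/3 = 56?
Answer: 2731/53 ≈ 51.528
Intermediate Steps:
d = 161/3 (d = -7/3 + 56 = 161/3 ≈ 53.667)
3² + ((-6 - 78)/(-51 - 55))*d = 3² + ((-6 - 78)/(-51 - 55))*(161/3) = 9 - 84/(-106)*(161/3) = 9 - 84*(-1/106)*(161/3) = 9 + (42/53)*(161/3) = 9 + 2254/53 = 2731/53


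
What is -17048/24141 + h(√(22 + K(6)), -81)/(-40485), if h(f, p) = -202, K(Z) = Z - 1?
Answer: -228437266/325782795 ≈ -0.70119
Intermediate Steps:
K(Z) = -1 + Z
-17048/24141 + h(√(22 + K(6)), -81)/(-40485) = -17048/24141 - 202/(-40485) = -17048*1/24141 - 202*(-1/40485) = -17048/24141 + 202/40485 = -228437266/325782795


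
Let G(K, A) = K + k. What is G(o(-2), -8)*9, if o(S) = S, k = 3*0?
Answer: -18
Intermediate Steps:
k = 0
G(K, A) = K (G(K, A) = K + 0 = K)
G(o(-2), -8)*9 = -2*9 = -18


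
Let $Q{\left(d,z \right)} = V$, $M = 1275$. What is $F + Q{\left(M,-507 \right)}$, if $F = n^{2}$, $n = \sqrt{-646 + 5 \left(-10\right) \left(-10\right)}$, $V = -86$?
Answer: $-232$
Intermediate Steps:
$Q{\left(d,z \right)} = -86$
$n = i \sqrt{146}$ ($n = \sqrt{-646 - -500} = \sqrt{-646 + 500} = \sqrt{-146} = i \sqrt{146} \approx 12.083 i$)
$F = -146$ ($F = \left(i \sqrt{146}\right)^{2} = -146$)
$F + Q{\left(M,-507 \right)} = -146 - 86 = -232$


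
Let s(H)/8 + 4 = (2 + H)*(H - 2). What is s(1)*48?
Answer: -2688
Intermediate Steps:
s(H) = -32 + 8*(-2 + H)*(2 + H) (s(H) = -32 + 8*((2 + H)*(H - 2)) = -32 + 8*((2 + H)*(-2 + H)) = -32 + 8*((-2 + H)*(2 + H)) = -32 + 8*(-2 + H)*(2 + H))
s(1)*48 = (-64 + 8*1²)*48 = (-64 + 8*1)*48 = (-64 + 8)*48 = -56*48 = -2688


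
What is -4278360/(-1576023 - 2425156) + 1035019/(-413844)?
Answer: -2370722671561/1655863922076 ≈ -1.4317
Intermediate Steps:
-4278360/(-1576023 - 2425156) + 1035019/(-413844) = -4278360/(-4001179) + 1035019*(-1/413844) = -4278360*(-1/4001179) - 1035019/413844 = 4278360/4001179 - 1035019/413844 = -2370722671561/1655863922076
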